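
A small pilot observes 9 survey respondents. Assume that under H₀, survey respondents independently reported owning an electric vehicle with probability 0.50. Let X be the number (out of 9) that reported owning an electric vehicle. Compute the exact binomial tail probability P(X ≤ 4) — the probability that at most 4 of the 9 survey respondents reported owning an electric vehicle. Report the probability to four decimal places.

P = 0.5000

X ~ Binomial(n=9, p=0.50).
P(X ≤ 4) = Σ_{j=0}^{4} C(9,j)·0.50^j·0.50^{9−j}.
= 0.001953 + 0.017578 + 0.070312 + 0.164062 + 0.246094 = 0.5000.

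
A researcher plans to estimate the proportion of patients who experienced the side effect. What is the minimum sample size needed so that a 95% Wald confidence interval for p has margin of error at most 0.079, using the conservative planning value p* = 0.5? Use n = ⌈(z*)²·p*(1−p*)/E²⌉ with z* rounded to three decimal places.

n = 154

The 95% critical value is z* = 1.960.
p*(1−p*) = 0.2500.
(z*)²·p*(1−p*)/E² = 3.841600·0.2500/0.006241 = 153.886.
Rounding up, n = 154.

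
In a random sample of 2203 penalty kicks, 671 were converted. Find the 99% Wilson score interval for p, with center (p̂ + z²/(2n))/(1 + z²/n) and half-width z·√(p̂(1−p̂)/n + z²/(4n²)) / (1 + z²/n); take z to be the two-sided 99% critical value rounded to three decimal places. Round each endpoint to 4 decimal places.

(0.2799, 0.3304)

p̂ = 671/2203 = 0.30458; z = 2.576, so z² = 6.635776.
1 + z²/n = 1.003012.
Center = (0.30458 + 0.001506)/1.003012 = 0.30517.
Radicand: p̂(1−p̂)/n + z²/(4n²) = 0.000096147 + 0.000000342 = 0.000096489.
Half-width = z·√(radicand)/denom = 2.576·0.009823/1.003012 = 0.02523.
CI: 0.30517 ± 0.02523 = (0.2799, 0.3304).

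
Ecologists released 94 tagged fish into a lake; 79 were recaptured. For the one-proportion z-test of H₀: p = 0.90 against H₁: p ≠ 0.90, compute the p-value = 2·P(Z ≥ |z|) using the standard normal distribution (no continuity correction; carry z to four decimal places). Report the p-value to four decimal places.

Sample proportion p̂ = 79/94 = 0.84043.
Null standard error: √(0.90·0.10/94) = √0.000957447 = 0.030943.
Test statistic (full precision, shown to 4 dp): z = (79/94 − 0.90)/SE₀ ≈ -1.9253.
From the standard normal, 2·P(Z ≥ |z|) = 0.0542.

p-value = 0.0542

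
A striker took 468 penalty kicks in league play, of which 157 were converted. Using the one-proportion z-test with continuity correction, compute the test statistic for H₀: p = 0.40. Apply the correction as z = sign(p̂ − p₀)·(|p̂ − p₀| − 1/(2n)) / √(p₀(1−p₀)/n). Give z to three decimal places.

z = -2.802

p̂ = 157/468 = 0.33547. p̂ − p₀ = -0.064530.
Continuity correction 1/(2n) = 1/936 = 0.001068.
Corrected numerator: |-0.064530| − 0.001068 = 0.063462.
Under H₀, SE = √(p₀(1−p₀)/n) = √(0.40·0.60/468) = √0.000512821 = 0.022646.
z = (−)0.063462/0.022646 = -2.802.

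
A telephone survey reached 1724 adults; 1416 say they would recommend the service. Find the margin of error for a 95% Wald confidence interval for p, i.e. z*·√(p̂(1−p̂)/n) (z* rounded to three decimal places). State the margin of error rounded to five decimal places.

p̂ = 1416/1724 = 0.82135.
SE(p̂) = √(0.82135·0.17865/1724) = 0.009226.
z* = 1.960 at the 95% level.
So ME = 0.01808.

ME = 0.01808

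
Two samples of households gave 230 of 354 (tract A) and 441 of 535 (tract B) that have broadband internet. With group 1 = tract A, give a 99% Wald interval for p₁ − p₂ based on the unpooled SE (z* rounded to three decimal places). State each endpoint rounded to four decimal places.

(-0.2524, -0.0967)

p̂₁ = 0.64972, p̂₂ = 0.82430, so the observed difference is -0.17458.
Unpooled SE = √(p̂₁(1−p̂₁)/n₁ + p̂₂(1−p̂₂)/n₂) = √(0.000642895 + 0.000270710) = 0.030226.
For 99% confidence, z* = 2.576. Margin of error = 0.07786.
So the interval runs from -0.2524 to -0.0967.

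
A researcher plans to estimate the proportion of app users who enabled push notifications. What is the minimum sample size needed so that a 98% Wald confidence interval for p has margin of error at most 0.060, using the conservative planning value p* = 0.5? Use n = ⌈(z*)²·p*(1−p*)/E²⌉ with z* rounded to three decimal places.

n = 376

For 98% confidence, z* = 2.326.
p*(1−p*) = 0.50·0.50 = 0.2500.
Required n before rounding: 5.410276 × 0.2500 / 0.060² = 375.714.
Rounding up, n = 376.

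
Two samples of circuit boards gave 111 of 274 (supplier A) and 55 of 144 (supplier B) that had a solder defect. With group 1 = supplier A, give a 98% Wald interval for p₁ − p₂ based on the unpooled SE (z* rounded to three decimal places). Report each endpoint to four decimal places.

(-0.0936, 0.1399)

p̂₁ = 0.40511, p̂₂ = 0.38194, so the observed difference is 0.02317.
Unpooled SE = √(p̂₁(1−p̂₁)/n₁ + p̂₂(1−p̂₂)/n₂) = √(0.000879547 + 0.001639326) = 0.050188.
For 98% confidence, z* = 2.326. Margin of error = 0.11674.
Interval: 0.02317 ± 0.11674 → (-0.0936, 0.1399).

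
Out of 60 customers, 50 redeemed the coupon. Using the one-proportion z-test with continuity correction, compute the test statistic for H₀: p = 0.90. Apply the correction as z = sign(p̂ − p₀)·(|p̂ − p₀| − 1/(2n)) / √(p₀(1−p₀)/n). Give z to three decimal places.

p̂ = 50/60 = 0.83333. p̂ − p₀ = -0.066667.
1/(2n) = 0.008333.
Corrected numerator: |-0.066667| − 0.008333 = 0.058334.
Under H₀, SE = √(p₀(1−p₀)/n) = √(0.90·0.10/60) = √0.001500000 = 0.038730.
z = (−)0.058334/0.038730 = -1.506.

z = -1.506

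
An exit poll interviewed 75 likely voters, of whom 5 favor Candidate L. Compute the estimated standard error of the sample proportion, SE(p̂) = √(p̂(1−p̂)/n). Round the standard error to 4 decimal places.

SE = 0.0288

Sample proportion p̂ = 5/75 = 0.06667.
p̂(1−p̂) = 0.062225.
SE = √(0.062225/75) = 0.0288.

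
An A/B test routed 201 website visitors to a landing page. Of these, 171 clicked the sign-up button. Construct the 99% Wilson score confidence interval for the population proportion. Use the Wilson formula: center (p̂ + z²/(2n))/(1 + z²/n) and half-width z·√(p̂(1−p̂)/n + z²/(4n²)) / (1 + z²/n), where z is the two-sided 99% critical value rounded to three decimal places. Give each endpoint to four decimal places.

Here p̂ = 171/201 = 0.85075 and z = 2.576 (z² = 6.635776).
1 + z²/n = 1.033014.
Center = (0.85075 + 0.016507)/1.033014 = 0.83954.
Radicand: p̂(1−p̂)/n + z²/(4n²) = 0.000631727 + 0.000041062 = 0.000672789.
Half-width = z·√(radicand)/denom = 2.576·0.025938/1.033014 = 0.06468.
Interval: 0.83954 ± 0.06468 → (0.7749, 0.9042).

(0.7749, 0.9042)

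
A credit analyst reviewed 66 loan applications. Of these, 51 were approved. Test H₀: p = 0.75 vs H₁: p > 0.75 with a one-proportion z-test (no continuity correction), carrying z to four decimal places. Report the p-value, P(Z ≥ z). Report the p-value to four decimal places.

p̂ = 51/66 = 0.77273.
Null standard error: √(0.75·0.25/66) = √0.002840909 = 0.053300.
Test statistic (full precision, shown to 4 dp): z = (51/66 − 0.75)/SE₀ ≈ 0.4264.
p-value = P(Z ≥ z) with z = 0.4264 → 0.3349.

p-value = 0.3349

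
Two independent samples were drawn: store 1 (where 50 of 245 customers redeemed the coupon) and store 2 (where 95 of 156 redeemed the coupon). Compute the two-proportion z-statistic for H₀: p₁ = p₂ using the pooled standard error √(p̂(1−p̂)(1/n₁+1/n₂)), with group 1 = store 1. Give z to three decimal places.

z = -8.227

Sample proportions: p̂₁ = 50/245 = 0.20408 and p̂₂ = 95/156 = 0.60897.
Pooled p̂ = (50+95)/(245+156) = 145/401 = 0.36160.
SE = √[p̂(1−p̂)(1/n₁+1/n₂)] = √[0.36160·0.63840·(1/245+1/156)] ≈ 0.049214.
z = -0.40489/0.049214 = -8.227.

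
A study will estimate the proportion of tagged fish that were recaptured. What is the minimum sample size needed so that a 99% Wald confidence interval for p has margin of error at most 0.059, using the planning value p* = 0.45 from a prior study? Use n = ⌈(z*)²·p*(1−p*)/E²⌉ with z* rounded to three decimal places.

n = 472

For 99% confidence, z* = 2.576.
p*(1−p*) = 0.45·0.55 = 0.2475.
(z*)²·p*(1−p*)/E² = 6.635776·0.2475/0.003481 = 471.805.
Rounding up, n = 472.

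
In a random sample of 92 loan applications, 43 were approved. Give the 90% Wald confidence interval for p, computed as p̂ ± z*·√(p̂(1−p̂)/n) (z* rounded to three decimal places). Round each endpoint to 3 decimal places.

With x = 43 successes in n = 92, p̂ = 0.46739.
Standard error of p̂: √(0.248937/92) = √0.002705833 = 0.052018.
The 90% critical value is z* = 1.645.
Margin of error: 1.645 × 0.052018 = 0.08557.
CI: 0.46739 ± 0.08557 = (0.382, 0.553).

(0.382, 0.553)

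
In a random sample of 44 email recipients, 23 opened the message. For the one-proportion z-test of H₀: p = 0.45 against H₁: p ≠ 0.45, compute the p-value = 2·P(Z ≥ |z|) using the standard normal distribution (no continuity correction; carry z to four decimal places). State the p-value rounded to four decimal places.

p̂ = 23/44 = 0.52273.
Null standard error: √(0.45·0.55/44) = √0.005625000 = 0.075000.
Test statistic (full precision, shown to 4 dp): z = (23/44 − 0.45)/SE₀ ≈ 0.9697.
p-value = 2·P(Z ≥ |z|) with z = 0.9697 → 0.3322.

p-value = 0.3322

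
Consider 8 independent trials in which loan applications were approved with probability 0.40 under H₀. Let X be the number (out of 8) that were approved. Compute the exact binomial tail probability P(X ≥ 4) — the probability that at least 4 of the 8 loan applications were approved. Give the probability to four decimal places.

P = 0.4059

X is binomial with n = 8 and p = 0.40.
P(X ≥ 4) = Σ_{j=4}^{8} C(8,j)·0.40^j·0.60^{8−j}.
= 0.232243 + 0.123863 + 0.041288 + 0.007864 + 0.000655 = 0.4059.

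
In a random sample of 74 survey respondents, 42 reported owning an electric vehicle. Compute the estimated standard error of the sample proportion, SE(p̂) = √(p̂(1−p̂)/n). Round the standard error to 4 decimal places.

With x = 42 successes in n = 74, p̂ = 0.56757.
p̂(1−p̂) = 0.245434.
SE = √(0.245434/74) = 0.0576.

SE = 0.0576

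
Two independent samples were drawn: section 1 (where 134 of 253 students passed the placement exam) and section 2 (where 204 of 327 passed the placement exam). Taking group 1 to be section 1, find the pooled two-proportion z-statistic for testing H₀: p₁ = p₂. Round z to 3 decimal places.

z = -2.282

p̂₁ = 134/253 = 0.52964, p̂₂ = 204/327 = 0.62385.
Pooled p̂ = (134+204)/(253+327) = 338/580 = 0.58276.
SE = √[p̂(1−p̂)(1/n₁+1/n₂)] = √[0.58276·0.41724·(1/253+1/327)] ≈ 0.041287.
z = -0.09421/0.041287 = -2.282.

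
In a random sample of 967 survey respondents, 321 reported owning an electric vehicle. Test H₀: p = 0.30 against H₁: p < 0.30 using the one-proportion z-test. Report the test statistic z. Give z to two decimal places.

z = 2.17

p̂ = 321/967 = 0.33195.
SE₀ = √(0.30·0.70/967) = 0.014737.
z = (p̂ − p₀)/SE = (0.33195 − 0.30)/0.014737 = 2.17.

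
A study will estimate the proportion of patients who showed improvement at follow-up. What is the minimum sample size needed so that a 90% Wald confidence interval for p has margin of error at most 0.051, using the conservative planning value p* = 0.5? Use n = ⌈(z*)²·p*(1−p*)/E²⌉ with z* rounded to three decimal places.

For 90% confidence, z* = 1.645.
p*(1−p*) = 0.2500.
(z*)²·p*(1−p*)/E² = 2.706025·0.2500/0.002601 = 260.095.
⌈260.095⌉ = 261.

n = 261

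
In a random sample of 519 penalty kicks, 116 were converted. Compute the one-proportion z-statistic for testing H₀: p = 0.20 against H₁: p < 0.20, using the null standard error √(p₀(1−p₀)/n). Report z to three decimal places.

Sample proportion p̂ = 116/519 = 0.22351.
Under H₀, SE = √(p₀(1−p₀)/n) = √(0.20·0.80/519) = √0.000308285 = 0.017558.
Test statistic: z = 0.02351/0.017558 = 1.339.

z = 1.339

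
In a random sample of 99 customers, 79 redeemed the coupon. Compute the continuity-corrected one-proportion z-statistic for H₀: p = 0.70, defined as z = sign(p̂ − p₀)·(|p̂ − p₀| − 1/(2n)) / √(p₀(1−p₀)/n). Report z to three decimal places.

The sample proportion is 79/99 = 0.79798. p̂ − p₀ = 0.097980.
1/(2n) = 0.005051.
Corrected numerator: |0.097980| − 0.005051 = 0.092929.
Under H₀, SE = √(p₀(1−p₀)/n) = √(0.70·0.30/99) = √0.002121212 = 0.046057.
z = +0.092929/0.046057 = 2.018.

z = 2.018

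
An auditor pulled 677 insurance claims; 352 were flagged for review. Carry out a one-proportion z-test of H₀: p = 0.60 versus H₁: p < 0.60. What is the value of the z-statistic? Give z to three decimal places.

The sample proportion is 352/677 = 0.51994.
SE₀ = √(0.60·0.40/677) = 0.018828.
z = (0.51994 − 0.60)/0.018828 = -0.08006/0.018828 = -4.252.

z = -4.252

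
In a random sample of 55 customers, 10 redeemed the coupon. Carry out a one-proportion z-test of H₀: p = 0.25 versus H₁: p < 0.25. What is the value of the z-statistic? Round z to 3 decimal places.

z = -1.168

The sample proportion is 10/55 = 0.18182.
Under H₀, SE = √(p₀(1−p₀)/n) = √(0.25·0.75/55) = √0.003409091 = 0.058387.
Test statistic: z = -0.06818/0.058387 = -1.168.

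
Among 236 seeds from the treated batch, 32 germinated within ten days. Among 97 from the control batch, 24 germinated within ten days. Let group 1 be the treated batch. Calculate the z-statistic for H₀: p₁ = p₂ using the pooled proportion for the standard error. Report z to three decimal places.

z = -2.479

p̂₁ = 32/236 = 0.13559, p̂₂ = 24/97 = 0.24742.
Pooled p̂ = (32+24)/(236+97) = 56/333 = 0.16817.
Pooled SE = √[0.1398876·0.01454657] ≈ 0.045110.
z = (p̂₁ − p̂₂)/SE = (0.13559 − 0.24742)/0.045110 = -0.11183/0.045110 = -2.479.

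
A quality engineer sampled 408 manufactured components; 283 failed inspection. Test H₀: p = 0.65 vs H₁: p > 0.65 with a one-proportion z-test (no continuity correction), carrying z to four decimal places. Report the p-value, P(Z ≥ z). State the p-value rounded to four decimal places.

With x = 283 successes in n = 408, p̂ = 0.69363.
Null standard error: √(0.65·0.35/408) = √0.000557598 = 0.023614.
Test statistic (full precision, shown to 4 dp): z = (283/408 − 0.65)/SE₀ ≈ 1.8476.
From the standard normal, P(Z ≥ z) = 0.0323.

p-value = 0.0323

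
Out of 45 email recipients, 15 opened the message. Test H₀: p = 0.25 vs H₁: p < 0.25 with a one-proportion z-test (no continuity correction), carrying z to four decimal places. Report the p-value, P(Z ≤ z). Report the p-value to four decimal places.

p-value = 0.9016

p̂ = 15/45 = 0.33333.
SE₀ = √(0.25·0.75/45) = 0.064550.
z = (p̂ − p₀)/SE = (15/45 − 0.25)/0.064550 ≈ 1.2910.
From the standard normal, P(Z ≤ z) = 0.9016.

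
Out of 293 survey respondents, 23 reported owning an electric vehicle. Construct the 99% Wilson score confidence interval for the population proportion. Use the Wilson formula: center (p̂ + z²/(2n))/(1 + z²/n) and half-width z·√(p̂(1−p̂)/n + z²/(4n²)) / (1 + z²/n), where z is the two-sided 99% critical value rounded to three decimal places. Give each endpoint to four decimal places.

p̂ = 23/293 = 0.07850; z = 2.576, so z² = 6.635776.
Denominator 1 + z²/n = 1 + 6.635776/293 = 1.022648.
Center = (0.07850 + 0.011324)/1.022648 = 0.08783.
Radicand: p̂(1−p̂)/n + z²/(4n²) = 0.000246882 + 0.000019324 = 0.000266206.
Half-width = z·√(radicand)/denom = 2.576·0.016316/1.022648 = 0.04110.
So the interval runs from 0.0467 to 0.1289.

(0.0467, 0.1289)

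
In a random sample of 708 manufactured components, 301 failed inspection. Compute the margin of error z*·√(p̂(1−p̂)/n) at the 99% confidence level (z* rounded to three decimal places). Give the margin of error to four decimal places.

The sample proportion is 301/708 = 0.42514.
SE(p̂) = √(0.42514·0.57486/708) = 0.018579.
For 99% confidence, z* = 2.576.
So ME = 0.0479.

ME = 0.0479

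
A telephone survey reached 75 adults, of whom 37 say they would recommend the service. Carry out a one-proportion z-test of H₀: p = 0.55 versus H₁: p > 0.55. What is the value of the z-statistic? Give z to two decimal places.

z = -0.99

p̂ = 37/75 = 0.49333.
SE₀ = √(0.55·0.45/75) = 0.057446.
Test statistic: z = -0.05667/0.057446 = -0.99.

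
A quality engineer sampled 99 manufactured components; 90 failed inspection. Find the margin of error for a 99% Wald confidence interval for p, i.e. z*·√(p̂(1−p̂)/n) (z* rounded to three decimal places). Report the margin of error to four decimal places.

ME = 0.0744

Sample proportion p̂ = 90/99 = 0.90909.
SE(p̂) = √(0.90909·0.09091/99) = 0.028893.
The 99% critical value is z* = 2.576.
So ME = 0.0744.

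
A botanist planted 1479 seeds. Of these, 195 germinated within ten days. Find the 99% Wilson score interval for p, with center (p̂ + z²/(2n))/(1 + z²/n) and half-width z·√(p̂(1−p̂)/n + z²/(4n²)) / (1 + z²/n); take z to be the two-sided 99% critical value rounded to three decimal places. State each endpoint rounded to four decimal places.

p̂ = 195/1479 = 0.13185; z = 2.576, so z² = 6.635776.
Denominator 1 + z²/n = 1 + 6.635776/1479 = 1.004487.
Center = (0.13185 + 0.002243)/1.004487 = 0.13349.
Radicand: p̂(1−p̂)/n + z²/(4n²) = 0.000077392 + 0.000000758 = 0.000078150.
Half-width = z·√(radicand)/denom = 2.576·0.008840/1.004487 = 0.02267.
Interval: 0.13349 ± 0.02267 → (0.1108, 0.1562).

(0.1108, 0.1562)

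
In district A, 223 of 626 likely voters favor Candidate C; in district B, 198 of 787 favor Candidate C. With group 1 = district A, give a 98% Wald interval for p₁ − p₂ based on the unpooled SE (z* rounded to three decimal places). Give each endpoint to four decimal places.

p̂₁ = 0.35623, p̂₂ = 0.25159, so the observed difference is 0.10464.
Unpooled SE = √(p̂₁(1−p̂₁)/n₁ + p̂₂(1−p̂₂)/n₂) = √(0.000366342 + 0.000239252) = 0.024609.
The 98% critical value is z* = 2.326. Margin of error = 0.05724.
CI: 0.10464 ± 0.05724 = (0.0474, 0.1619).

(0.0474, 0.1619)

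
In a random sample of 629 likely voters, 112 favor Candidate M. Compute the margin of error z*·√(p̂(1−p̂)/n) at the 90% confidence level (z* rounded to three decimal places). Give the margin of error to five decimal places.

The sample proportion is 112/629 = 0.17806.
Standard error of p̂: √(0.146355/629) = √0.000232679 = 0.015254.
The 90% critical value is z* = 1.645.
So ME = 0.02509.

ME = 0.02509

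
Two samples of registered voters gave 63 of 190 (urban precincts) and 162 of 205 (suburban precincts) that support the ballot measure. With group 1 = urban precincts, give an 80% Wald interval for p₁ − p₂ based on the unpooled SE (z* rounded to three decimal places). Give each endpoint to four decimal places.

p̂₁ = 63/190 = 0.33158, p̂₂ = 162/205 = 0.79024; p̂₁ − p̂₂ = -0.45866.
SE = √(0.001166497 + 0.000808578) = √0.001975075 = 0.044442.
The 80% critical value is z* = 1.282. Margin of error = 0.05697.
Interval: -0.45866 ± 0.05697 → (-0.5156, -0.4017).

(-0.5156, -0.4017)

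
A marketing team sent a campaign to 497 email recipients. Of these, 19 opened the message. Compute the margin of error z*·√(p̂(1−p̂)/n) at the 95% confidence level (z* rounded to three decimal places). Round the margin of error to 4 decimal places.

ME = 0.0169

p̂ = 19/497 = 0.03823.
SE = √(p̂(1−p̂)/n) = √(0.036768/497) = 0.008601.
z* = 1.960 at the 95% level.
So ME = 0.0169.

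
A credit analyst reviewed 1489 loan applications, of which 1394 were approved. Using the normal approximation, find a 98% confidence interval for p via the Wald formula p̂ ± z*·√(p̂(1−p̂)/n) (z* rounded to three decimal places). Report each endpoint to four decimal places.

(0.9215, 0.9509)

With x = 1394 successes in n = 1489, p̂ = 0.93620.
SE(p̂) = √(0.93620·0.06380/1489) = 0.006334.
z* = 2.326 at the 98% level.
Margin = 2.326·0.006334 = 0.01473.
CI: 0.93620 ± 0.01473 = (0.9215, 0.9509).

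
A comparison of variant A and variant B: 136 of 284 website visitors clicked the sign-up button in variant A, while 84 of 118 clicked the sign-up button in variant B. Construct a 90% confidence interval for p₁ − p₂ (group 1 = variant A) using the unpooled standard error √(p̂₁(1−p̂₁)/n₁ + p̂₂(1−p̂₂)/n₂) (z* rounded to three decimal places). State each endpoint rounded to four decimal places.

(-0.3171, -0.1488)

p̂₁ = 0.47887, p̂₂ = 0.71186, so the observed difference is -0.23299.
SE = √(0.000878710 + 0.001738250) = √0.002616960 = 0.051156.
z* = 1.645 at the 90% level. Margin = 1.645·0.051156 = 0.08415.
So the interval runs from -0.3171 to -0.1488.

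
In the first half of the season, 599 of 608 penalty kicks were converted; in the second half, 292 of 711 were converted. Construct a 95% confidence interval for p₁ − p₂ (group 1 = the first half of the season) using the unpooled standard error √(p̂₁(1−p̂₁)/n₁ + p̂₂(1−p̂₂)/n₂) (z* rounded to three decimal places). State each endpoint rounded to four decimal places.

p̂₁ = 599/608 = 0.98520, p̂₂ = 292/711 = 0.41069; p̂₁ − p̂₂ = 0.57451.
SE = √(0.000023986 + 0.000340399) = √0.000364385 = 0.019089.
For 95% confidence, z* = 1.960. Margin = 1.960·0.019089 = 0.03741.
Interval: 0.57451 ± 0.03741 → (0.5371, 0.6119).

(0.5371, 0.6119)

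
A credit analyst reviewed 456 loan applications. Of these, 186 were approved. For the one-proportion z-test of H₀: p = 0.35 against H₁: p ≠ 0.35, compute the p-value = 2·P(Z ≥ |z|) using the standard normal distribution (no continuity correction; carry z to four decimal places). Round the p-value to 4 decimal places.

The sample proportion is 186/456 = 0.40789.
SE₀ = √(0.35·0.65/456) = 0.022336.
z = (p̂ − p₀)/SE = (186/456 − 0.35)/0.022336 ≈ 2.5920.
p-value = 2·P(Z ≥ |z|) with z = 2.5920 → 0.0095.

p-value = 0.0095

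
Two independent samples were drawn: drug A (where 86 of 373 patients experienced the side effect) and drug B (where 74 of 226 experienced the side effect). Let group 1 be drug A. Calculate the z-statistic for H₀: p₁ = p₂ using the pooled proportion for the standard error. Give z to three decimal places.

p̂₁ = 86/373 = 0.23056, p̂₂ = 74/226 = 0.32743.
Pooled p̂ = (86+74)/(373+226) = 160/599 = 0.26711.
Pooled SE = √[0.1957631·0.00710574] ≈ 0.037297.
z = (p̂₁ − p̂₂)/SE = (0.23056 − 0.32743)/0.037297 = -0.09687/0.037297 = -2.597.

z = -2.597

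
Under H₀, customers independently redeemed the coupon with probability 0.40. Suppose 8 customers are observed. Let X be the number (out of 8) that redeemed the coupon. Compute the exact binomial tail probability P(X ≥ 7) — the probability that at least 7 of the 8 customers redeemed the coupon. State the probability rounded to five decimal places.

P = 0.00852

X ~ Binomial(n=8, p=0.40).
P(X ≥ 7) = C(8,7)·0.40^7·0.60^1 + C(8,8)·0.40^8·0.60^0.
= 0.007864 + 0.000655 = 0.00852.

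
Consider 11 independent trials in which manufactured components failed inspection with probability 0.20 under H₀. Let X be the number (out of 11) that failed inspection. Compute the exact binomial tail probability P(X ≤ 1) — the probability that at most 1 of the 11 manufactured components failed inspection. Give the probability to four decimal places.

X is binomial with n = 11 and p = 0.20.
P(X ≤ 1) = C(11,0)·0.20^0·0.80^11 + C(11,1)·0.20^1·0.80^10.
= 0.085899 + 0.236223 = 0.3221.

P = 0.3221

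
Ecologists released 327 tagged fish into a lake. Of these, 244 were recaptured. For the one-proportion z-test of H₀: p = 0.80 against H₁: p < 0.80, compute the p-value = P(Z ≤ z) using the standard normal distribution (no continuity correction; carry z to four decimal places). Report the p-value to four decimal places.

p-value = 0.0075

Sample proportion p̂ = 244/327 = 0.74618.
SE₀ = √(0.80·0.20/327) = 0.022120.
Test statistic (full precision, shown to 4 dp): z = (244/327 − 0.80)/SE₀ ≈ -2.4332.
p-value = P(Z ≤ z) with z = -2.4332 → 0.0075.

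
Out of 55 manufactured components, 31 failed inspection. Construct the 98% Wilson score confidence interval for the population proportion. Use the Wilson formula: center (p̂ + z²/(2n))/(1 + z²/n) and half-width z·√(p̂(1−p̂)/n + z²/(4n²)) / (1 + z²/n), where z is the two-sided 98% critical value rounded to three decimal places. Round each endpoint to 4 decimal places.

p̂ = 31/55 = 0.56364; z = 2.326, so z² = 5.410276.
Denominator 1 + z²/n = 1 + 5.410276/55 = 1.098369.
Adjusted center: (0.56364 + z²/(2n))/1.098369 = 0.55794.
Radicand: p̂(1−p̂)/n + z²/(4n²) = 0.004471826 + 0.000447130 = 0.004918956.
Half-width = 2.326·√0.004918956/1.098369 = 0.14852.
Interval: 0.55794 ± 0.14852 → (0.4094, 0.7065).

(0.4094, 0.7065)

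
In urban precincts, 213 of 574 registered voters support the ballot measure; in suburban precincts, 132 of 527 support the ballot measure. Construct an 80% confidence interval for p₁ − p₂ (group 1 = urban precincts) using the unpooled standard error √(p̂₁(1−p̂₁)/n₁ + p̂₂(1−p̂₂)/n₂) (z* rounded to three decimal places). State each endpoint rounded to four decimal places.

(0.0852, 0.1560)

p̂₁ = 0.37108, p̂₂ = 0.25047, so the observed difference is 0.12061.
Unpooled SE = √(p̂₁(1−p̂₁)/n₁ + p̂₂(1−p̂₂)/n₂) = √(0.000406585 + 0.000356237) = 0.027619.
For 80% confidence, z* = 1.282. Margin = 1.282·0.027619 = 0.03541.
So the interval runs from 0.0852 to 0.1560.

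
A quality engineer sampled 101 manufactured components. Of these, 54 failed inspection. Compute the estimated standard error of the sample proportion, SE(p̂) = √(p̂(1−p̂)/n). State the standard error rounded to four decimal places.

SE = 0.0496

p̂ = 54/101 = 0.53465.
p̂(1−p̂) = 0.53465·0.46535 = 0.248799.
Dividing by n and taking the root: √0.002463356 = 0.0496.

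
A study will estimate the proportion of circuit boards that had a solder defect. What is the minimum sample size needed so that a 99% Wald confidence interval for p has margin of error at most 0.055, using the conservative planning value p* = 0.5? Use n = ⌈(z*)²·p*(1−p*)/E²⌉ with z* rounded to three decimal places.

The 99% critical value is z* = 2.576.
p*(1−p*) = 0.50·0.50 = 0.2500.
(z*)²·p*(1−p*)/E² = 6.635776·0.2500/0.003025 = 548.411.
Rounding up, n = 549.

n = 549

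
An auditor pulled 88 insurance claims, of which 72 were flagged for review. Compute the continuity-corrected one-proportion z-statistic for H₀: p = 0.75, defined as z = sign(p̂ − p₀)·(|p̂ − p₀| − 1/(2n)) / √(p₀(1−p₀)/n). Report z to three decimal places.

p̂ = 72/88 = 0.81818. p̂ − p₀ = 0.068182.
1/(2n) = 0.005682.
Corrected numerator: |0.068182| − 0.005682 = 0.062500.
SE₀ = √(0.75·0.25/88) = 0.046159.
z = +0.062500/0.046159 = 1.354.

z = 1.354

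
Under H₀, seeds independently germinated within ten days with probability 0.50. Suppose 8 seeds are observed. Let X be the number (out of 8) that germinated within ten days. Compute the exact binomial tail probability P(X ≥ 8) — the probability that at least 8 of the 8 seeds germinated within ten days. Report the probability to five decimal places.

P = 0.00391

X ~ Binomial(n=8, p=0.50).
P(X ≥ 8) = C(8,8)·0.50^8·0.50^0.
= 0.003906 = 0.00391.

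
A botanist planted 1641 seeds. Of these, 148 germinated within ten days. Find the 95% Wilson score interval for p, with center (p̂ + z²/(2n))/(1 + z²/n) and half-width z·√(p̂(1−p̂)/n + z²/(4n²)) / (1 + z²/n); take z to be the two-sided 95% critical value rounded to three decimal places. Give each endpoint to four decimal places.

Here p̂ = 148/1641 = 0.09019 and z = 1.960 (z² = 3.841600).
1 + z²/n = 1.002341.
Adjusted center: (0.09019 + z²/(2n))/1.002341 = 0.09115.
Radicand: p̂(1−p̂)/n + z²/(4n²) = 0.000050003 + 0.000000357 = 0.000050360.
Half-width = 1.960·√0.000050360/1.002341 = 0.01388.
Interval: 0.09115 ± 0.01388 → (0.0773, 0.1050).

(0.0773, 0.1050)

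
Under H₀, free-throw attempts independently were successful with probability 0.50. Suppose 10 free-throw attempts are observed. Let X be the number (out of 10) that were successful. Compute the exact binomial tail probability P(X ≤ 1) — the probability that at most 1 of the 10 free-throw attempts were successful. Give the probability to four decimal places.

P = 0.0107

X is binomial with n = 10 and p = 0.50.
P(X ≤ 1) = C(10,0)·0.50^0·0.50^10 + C(10,1)·0.50^1·0.50^9.
= 0.000977 + 0.009766 = 0.0107.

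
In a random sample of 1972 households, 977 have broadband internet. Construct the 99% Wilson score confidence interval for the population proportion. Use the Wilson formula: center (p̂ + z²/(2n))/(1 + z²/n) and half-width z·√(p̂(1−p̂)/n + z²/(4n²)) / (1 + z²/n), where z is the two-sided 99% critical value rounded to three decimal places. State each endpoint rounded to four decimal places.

Here p̂ = 977/1972 = 0.49544 and z = 2.576 (z² = 6.635776).
1 + z²/n = 1.003365.
Adjusted center: (0.49544 + z²/(2n))/1.003365 = 0.49545.
Radicand: p̂(1−p̂)/n + z²/(4n²) = 0.000126764 + 0.000000427 = 0.000127191.
Half-width = 2.576·√0.000127191/1.003365 = 0.02895.
CI: 0.49545 ± 0.02895 = (0.4665, 0.5244).

(0.4665, 0.5244)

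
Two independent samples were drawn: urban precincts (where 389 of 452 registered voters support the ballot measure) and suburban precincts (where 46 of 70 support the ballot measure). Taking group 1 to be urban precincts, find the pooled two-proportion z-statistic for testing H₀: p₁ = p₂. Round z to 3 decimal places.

z = 4.251

Sample proportions: p̂₁ = 389/452 = 0.86062 and p̂₂ = 46/70 = 0.65714.
Pooled p̂ = (389+46)/(452+70) = 435/522 = 0.83333.
SE = √[p̂(1−p̂)(1/n₁+1/n₂)] = √[0.83333·0.16667·(1/452+1/70)] ≈ 0.047869.
z = 0.20348/0.047869 = 4.251.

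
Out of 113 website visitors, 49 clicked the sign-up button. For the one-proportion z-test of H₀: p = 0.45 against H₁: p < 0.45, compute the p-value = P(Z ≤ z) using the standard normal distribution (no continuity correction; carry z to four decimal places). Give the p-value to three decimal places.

p-value = 0.363

With x = 49 successes in n = 113, p̂ = 0.43363.
Null standard error: √(0.45·0.55/113) = √0.002190265 = 0.046800.
z = (p̂ − p₀)/SE = (49/113 − 0.45)/0.046800 ≈ -0.3498.
From the standard normal, P(Z ≤ z) = 0.363.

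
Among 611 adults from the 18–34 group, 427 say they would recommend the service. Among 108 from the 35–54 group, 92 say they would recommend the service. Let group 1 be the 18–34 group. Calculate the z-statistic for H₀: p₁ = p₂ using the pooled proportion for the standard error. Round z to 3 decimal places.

z = -3.271

Sample proportions: p̂₁ = 427/611 = 0.69885 and p̂₂ = 92/108 = 0.85185.
Pooled p̂ = (427+92)/(611+108) = 519/719 = 0.72184.
SE = √[p̂(1−p̂)(1/n₁+1/n₂)] = √[0.72184·0.27816·(1/611+1/108)] ≈ 0.046774.
z = -0.15300/0.046774 = -3.271.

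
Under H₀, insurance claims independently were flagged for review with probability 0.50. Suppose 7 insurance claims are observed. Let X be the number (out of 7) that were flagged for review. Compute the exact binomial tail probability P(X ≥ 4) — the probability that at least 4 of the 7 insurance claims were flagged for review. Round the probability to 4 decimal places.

P = 0.5000

X is binomial with n = 7 and p = 0.50.
P(X ≥ 4) = C(7,4)·0.50^4·0.50^3 + C(7,5)·0.50^5·0.50^2 + C(7,6)·0.50^6·0.50^1 + C(7,7)·0.50^7·0.50^0.
= 0.273438 + 0.164062 + 0.054688 + 0.007812 = 0.5000.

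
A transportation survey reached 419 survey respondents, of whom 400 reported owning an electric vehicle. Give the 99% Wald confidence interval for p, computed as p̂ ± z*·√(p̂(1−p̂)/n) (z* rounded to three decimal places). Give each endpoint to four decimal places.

p̂ = 400/419 = 0.95465.
SE(p̂) = √(0.95465·0.04535/419) = 0.010164.
z* = 2.576 at the 99% level.
Margin of error: 2.576 × 0.010164 = 0.02618.
CI: 0.95465 ± 0.02618 = (0.9285, 0.9808).

(0.9285, 0.9808)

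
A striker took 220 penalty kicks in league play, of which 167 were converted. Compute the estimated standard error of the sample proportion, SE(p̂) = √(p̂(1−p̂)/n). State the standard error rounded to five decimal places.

SE = 0.02883

The sample proportion is 167/220 = 0.75909.
p̂(1−p̂) = 0.182872.
SE = √(0.182872/220) = √0.000831236 = 0.02883.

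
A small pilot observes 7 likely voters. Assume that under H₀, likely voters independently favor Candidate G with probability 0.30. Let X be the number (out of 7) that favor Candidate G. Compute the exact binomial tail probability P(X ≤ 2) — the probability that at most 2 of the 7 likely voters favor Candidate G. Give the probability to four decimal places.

P = 0.6471

X ~ Binomial(n=7, p=0.30).
P(X ≤ 2) = C(7,0)·0.30^0·0.70^7 + C(7,1)·0.30^1·0.70^6 + C(7,2)·0.30^2·0.70^5.
= 0.082354 + 0.247063 + 0.317652 = 0.6471.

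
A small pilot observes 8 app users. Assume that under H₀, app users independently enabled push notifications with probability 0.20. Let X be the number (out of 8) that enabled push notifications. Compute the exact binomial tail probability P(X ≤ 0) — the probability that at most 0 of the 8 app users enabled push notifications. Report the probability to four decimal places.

X is binomial with n = 8 and p = 0.20.
P(X ≤ 0) = C(8,0)·0.20^0·0.80^8.
= 0.167772 = 0.1678.

P = 0.1678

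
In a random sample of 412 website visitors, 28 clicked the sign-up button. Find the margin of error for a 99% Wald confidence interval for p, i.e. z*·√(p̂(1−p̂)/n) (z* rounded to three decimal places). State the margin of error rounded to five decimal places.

With x = 28 successes in n = 412, p̂ = 0.06796.
SE = √(p̂(1−p̂)/n) = √(0.063342/412) = 0.012399.
z* = 2.576 at the 99% level.
ME = 2.576·0.012399 = 0.03194.

ME = 0.03194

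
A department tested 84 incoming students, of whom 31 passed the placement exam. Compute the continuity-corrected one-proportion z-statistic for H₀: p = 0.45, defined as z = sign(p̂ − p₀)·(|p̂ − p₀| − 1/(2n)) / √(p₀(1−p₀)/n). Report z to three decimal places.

z = -1.382

Sample proportion p̂ = 31/84 = 0.36905. p̂ − p₀ = -0.080952.
Continuity correction 1/(2n) = 1/168 = 0.005952.
Corrected numerator: |-0.080952| − 0.005952 = 0.075000.
SE₀ = √(0.45·0.55/84) = 0.054281.
z = (−)0.075000/0.054281 = -1.382.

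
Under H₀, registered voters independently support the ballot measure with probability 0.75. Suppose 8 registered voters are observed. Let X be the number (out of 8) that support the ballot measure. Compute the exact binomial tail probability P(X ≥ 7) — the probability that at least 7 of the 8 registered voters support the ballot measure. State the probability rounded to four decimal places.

X is binomial with n = 8 and p = 0.75.
P(X ≥ 7) = C(8,7)·0.75^7·0.25^1 + C(8,8)·0.75^8·0.25^0.
= 0.266968 + 0.100113 = 0.3671.

P = 0.3671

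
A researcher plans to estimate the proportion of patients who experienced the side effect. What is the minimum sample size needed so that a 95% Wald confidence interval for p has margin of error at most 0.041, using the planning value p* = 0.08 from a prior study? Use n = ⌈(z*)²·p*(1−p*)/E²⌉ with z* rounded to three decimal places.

For 95% confidence, z* = 1.960.
p*(1−p*) = 0.08·0.92 = 0.0736.
(z*)²·p*(1−p*)/E² = 3.841600·0.0736/0.001681 = 168.199.
Rounding up, n = 169.

n = 169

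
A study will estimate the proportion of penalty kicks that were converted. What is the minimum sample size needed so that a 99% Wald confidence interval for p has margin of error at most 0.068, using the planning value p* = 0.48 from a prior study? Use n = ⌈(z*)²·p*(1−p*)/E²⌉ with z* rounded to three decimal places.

For 99% confidence, z* = 2.576.
p*(1−p*) = 0.48·0.52 = 0.2496.
Required n before rounding: 6.635776 × 0.2496 / 0.068² = 358.194.
Rounding up, n = 359.

n = 359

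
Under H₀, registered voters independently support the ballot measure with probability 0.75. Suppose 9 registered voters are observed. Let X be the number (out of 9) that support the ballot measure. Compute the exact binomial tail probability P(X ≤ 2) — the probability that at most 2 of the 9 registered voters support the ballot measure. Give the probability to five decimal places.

X ~ Binomial(n=9, p=0.75).
P(X ≤ 2) = C(9,0)·0.75^0·0.25^9 + C(9,1)·0.75^1·0.25^8 + C(9,2)·0.75^2·0.25^7.
= 0.000004 + 0.000103 + 0.001236 = 0.00134.

P = 0.00134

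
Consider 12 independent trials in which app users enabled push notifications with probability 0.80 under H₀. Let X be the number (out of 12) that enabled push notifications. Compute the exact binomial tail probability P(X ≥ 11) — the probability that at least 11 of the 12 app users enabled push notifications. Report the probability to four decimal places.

P = 0.2749

X is binomial with n = 12 and p = 0.80.
P(X ≥ 11) = C(12,11)·0.80^11·0.20^1 + C(12,12)·0.80^12·0.20^0.
= 0.206158 + 0.068719 = 0.2749.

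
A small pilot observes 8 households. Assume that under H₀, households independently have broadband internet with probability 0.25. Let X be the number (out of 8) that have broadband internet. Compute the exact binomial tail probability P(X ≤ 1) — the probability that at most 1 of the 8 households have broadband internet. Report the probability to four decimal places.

X is binomial with n = 8 and p = 0.25.
P(X ≤ 1) = C(8,0)·0.25^0·0.75^8 + C(8,1)·0.25^1·0.75^7.
= 0.100113 + 0.266968 = 0.3671.

P = 0.3671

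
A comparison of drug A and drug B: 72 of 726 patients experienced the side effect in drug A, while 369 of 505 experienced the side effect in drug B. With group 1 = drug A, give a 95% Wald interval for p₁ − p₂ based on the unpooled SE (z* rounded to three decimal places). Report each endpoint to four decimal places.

(-0.6759, -0.5871)

p̂₁ = 72/726 = 0.09917, p̂₂ = 369/505 = 0.73069; p̂₁ − p̂₂ = -0.63152.
Unpooled SE = √(p̂₁(1−p̂₁)/n₁ + p̂₂(1−p̂₂)/n₂) = √(0.000123055 + 0.000389665) = 0.022643.
z* = 1.960 at the 95% level. Margin = 1.960·0.022643 = 0.04438.
CI: -0.63152 ± 0.04438 = (-0.6759, -0.5871).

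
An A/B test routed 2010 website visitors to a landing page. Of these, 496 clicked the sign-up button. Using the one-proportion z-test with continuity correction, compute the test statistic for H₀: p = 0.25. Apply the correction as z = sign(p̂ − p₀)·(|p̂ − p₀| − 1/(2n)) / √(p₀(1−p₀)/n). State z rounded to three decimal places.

z = -0.309

Sample proportion p̂ = 496/2010 = 0.24677. p̂ − p₀ = -0.003234.
1/(2n) = 0.000249.
Corrected numerator: |-0.003234| − 0.000249 = 0.002985.
Under H₀, SE = √(p₀(1−p₀)/n) = √(0.25·0.75/2010) = √0.000093284 = 0.009658.
z = (−)0.002985/0.009658 = -0.309.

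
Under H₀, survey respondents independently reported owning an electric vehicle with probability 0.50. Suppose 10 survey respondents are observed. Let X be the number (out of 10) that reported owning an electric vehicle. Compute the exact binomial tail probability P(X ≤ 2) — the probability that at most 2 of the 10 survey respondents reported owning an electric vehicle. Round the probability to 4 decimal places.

P = 0.0547

X is binomial with n = 10 and p = 0.50.
P(X ≤ 2) = C(10,0)·0.50^0·0.50^10 + C(10,1)·0.50^1·0.50^9 + C(10,2)·0.50^2·0.50^8.
= 0.000977 + 0.009766 + 0.043945 = 0.0547.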